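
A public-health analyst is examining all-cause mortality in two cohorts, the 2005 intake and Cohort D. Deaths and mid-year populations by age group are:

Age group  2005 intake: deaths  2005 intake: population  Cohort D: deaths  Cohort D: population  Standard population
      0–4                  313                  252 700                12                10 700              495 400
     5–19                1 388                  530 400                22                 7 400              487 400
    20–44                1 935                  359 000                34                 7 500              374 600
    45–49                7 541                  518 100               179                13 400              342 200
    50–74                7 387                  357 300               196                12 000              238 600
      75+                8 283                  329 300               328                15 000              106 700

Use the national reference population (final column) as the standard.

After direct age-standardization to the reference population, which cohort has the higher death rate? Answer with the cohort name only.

Age-specific rates per 1 000 for the 2005 intake: 1.239, 2.617, 5.390, 14.555, 20.675, 25.153.
For Cohort D: 1.121, 2.973, 4.533, 13.358, 16.333, 21.867.
Standard total = 2 044 900; weights = 0.2423, 0.2383, 0.1832, 0.1673, 0.1167, 0.0522.
The 2005 intake: 0.2423×1.239 + 0.2383×2.617 + 0.1832×5.390 + 0.1673×14.555 + 0.1167×20.675 + 0.0522×25.153 = 8.0717 per 1 000.
Cohort D: 0.2423×1.121 + 0.2383×2.973 + 0.1832×4.533 + 0.1673×13.358 + 0.1167×16.333 + 0.0522×21.867 = 7.0929 per 1 000.
The crude rates (11.44 vs 11.68) would put Cohort D higher, but that reflects its age composition; once standardized to a common age structure, the 2005 intake has the higher underlying rate.

2005 intake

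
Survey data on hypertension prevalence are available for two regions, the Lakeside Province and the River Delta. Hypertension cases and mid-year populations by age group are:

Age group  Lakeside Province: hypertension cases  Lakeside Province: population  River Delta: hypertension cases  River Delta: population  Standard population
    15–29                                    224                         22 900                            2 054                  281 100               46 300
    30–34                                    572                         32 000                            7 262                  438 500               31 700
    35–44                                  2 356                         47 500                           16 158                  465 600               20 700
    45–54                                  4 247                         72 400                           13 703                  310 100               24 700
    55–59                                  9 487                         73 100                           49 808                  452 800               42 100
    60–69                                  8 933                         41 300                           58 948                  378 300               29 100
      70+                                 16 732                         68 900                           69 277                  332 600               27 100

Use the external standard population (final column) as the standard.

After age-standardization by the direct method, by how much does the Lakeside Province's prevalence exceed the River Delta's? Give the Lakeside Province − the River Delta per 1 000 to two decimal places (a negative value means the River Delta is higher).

19.63

Age-specific rates per 1 000 for the Lakeside Province: 9.782, 17.875, 49.600, 58.660, 129.781, 216.295, 242.845.
For the River Delta: 7.307, 16.561, 34.704, 44.189, 110.000, 155.823, 208.289.
Standard total = 221 700; weights = 0.2088, 0.1430, 0.0934, 0.1114, 0.1899, 0.1313, 0.1222.
The Lakeside Province: 0.2088×9.782 + 0.1430×17.875 + 0.0934×49.600 + 0.1114×58.660 + 0.1899×129.781 + 0.1313×216.295 + 0.1222×242.845 = 98.4855 per 1 000.
The River Delta: 0.2088×7.307 + 0.1430×16.561 + 0.0934×34.704 + 0.1114×44.189 + 0.1899×110.000 + 0.1313×155.823 + 0.1222×208.289 = 78.8599 per 1 000.
Difference = 98.4855 − 78.8599 = 19.6256.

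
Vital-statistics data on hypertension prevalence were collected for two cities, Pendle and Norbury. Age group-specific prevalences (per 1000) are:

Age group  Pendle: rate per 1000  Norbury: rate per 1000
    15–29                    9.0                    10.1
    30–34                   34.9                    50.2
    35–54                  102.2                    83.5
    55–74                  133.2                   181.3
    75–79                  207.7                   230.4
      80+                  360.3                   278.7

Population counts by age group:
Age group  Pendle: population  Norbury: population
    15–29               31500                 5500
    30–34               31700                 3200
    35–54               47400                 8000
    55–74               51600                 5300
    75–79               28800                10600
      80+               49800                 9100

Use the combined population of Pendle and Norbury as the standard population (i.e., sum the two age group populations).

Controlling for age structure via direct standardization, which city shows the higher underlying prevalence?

Pendle

Combined standard total = 282500; weights = 0.1310, 0.1235, 0.1961, 0.2014, 0.1395, 0.2085.
Pendle: 0.1310×9.0 + 0.1235×34.9 + 0.1961×102.2 + 0.2014×133.2 + 0.1395×207.7 + 0.2085×360.3 = 156.4496 per 1000.
Norbury: 0.1310×10.1 + 0.1235×50.2 + 0.1961×83.5 + 0.2014×181.3 + 0.1395×230.4 + 0.2085×278.7 = 150.6575 per 1000.
The crude rates (153.79 vs 163.63) would put Norbury higher, but that reflects its age composition; once standardized to a common age structure, Pendle has the higher underlying rate.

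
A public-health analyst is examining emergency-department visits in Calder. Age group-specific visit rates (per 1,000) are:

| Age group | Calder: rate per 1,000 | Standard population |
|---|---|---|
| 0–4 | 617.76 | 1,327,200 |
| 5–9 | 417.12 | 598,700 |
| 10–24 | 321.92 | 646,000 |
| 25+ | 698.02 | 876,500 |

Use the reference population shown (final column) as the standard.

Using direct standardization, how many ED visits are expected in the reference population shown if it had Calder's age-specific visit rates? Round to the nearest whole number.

1889396

Expected ED visits = Σ (standard pop × age-specific rate ÷ 1,000)
= 1,327,200×617.76/1,000 + 598,700×417.12/1,000 + 646,000×321.92/1,000 + 876,500×698.02/1,000
= 819891.07 + 249729.74 + 207960.32 + 611814.53 = 1889395.67.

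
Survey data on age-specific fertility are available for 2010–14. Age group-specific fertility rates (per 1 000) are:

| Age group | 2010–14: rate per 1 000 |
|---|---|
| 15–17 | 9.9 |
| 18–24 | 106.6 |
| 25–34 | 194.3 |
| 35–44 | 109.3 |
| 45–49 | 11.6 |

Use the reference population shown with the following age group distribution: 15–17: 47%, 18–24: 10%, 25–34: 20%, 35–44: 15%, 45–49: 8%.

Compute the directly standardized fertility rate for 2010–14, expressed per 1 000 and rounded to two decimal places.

71.50

Standard weights: 0.47, 0.10, 0.20, 0.15, 0.08.
Standardized rate: 0.4700×9.9 + 0.1000×106.6 + 0.2000×194.3 + 0.1500×109.3 + 0.0800×11.6 = 71.4960 per 1 000.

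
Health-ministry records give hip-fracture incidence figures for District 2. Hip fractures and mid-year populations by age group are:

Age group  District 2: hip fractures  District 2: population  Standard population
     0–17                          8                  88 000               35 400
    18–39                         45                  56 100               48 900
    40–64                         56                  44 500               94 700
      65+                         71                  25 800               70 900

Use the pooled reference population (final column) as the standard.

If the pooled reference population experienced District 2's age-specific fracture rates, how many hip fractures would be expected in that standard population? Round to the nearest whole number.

357

Age-specific rates per 100 000 for District 2: 9.09, 80.21, 125.84, 275.19.
Expected hip fractures = Σ (standard pop × age-specific rate ÷ 100 000)
= 35 400×9.09/100 000 + 48 900×80.21/100 000 + 94 700×125.84/100 000 + 70 900×275.19/100 000
= 3.22 + 39.22 + 119.17 + 195.11 = 356.73.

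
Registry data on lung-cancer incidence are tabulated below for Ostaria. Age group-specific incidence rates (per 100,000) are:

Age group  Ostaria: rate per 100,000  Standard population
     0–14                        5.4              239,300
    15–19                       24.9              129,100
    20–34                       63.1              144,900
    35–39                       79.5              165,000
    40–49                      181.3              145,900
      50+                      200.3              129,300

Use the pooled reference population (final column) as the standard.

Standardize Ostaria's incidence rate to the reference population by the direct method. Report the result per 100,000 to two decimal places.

Standard total = 953,500; weights = 0.2510, 0.1354, 0.1520, 0.1730, 0.1530, 0.1356.
Standardized rate: 0.2510×5.4 + 0.1354×24.9 + 0.1520×63.1 + 0.1730×79.5 + 0.1530×181.3 + 0.1356×200.3 = 82.9764 per 100,000.

82.98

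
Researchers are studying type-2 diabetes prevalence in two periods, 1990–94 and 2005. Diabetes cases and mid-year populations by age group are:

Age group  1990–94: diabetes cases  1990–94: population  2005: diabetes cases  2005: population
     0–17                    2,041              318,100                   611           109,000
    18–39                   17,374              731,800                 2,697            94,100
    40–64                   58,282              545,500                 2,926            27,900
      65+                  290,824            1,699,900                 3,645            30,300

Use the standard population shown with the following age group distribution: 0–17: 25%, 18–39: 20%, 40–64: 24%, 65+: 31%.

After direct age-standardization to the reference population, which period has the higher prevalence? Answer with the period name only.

1990–94

Age-specific rates per 1,000 for 1990–94: 6.416, 23.741, 106.841, 171.083.
For 2005: 5.606, 28.661, 104.875, 120.297.
Standard weights: 0.25, 0.20, 0.24, 0.31.
1990–94: 0.2500×6.416 + 0.2000×23.741 + 0.2400×106.841 + 0.3100×171.083 = 85.0300 per 1,000.
2005: 0.2500×5.606 + 0.2000×28.661 + 0.2400×104.875 + 0.3100×120.297 = 69.5955 per 1,000.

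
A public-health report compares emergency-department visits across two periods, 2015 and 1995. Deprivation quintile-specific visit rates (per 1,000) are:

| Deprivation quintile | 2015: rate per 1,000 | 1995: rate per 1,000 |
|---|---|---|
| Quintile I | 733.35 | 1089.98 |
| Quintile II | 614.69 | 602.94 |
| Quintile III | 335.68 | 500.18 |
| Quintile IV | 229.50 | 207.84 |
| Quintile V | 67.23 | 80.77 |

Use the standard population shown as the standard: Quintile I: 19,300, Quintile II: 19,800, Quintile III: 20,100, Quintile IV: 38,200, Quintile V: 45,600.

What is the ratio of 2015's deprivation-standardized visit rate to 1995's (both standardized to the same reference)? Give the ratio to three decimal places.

Standard total = 143,000; weights = 0.1350, 0.1385, 0.1406, 0.2671, 0.3189.
2015: 0.1350×733.35 + 0.1385×614.69 + 0.1406×335.68 + 0.2671×229.50 + 0.3189×67.23 = 314.0159 per 1,000.
1995: 0.1350×1089.98 + 0.1385×602.94 + 0.1406×500.18 + 0.2671×207.84 + 0.3189×80.77 = 382.1751 per 1,000.
Ratio = 314.0159 ÷ 382.1751 = 0.82165.

0.822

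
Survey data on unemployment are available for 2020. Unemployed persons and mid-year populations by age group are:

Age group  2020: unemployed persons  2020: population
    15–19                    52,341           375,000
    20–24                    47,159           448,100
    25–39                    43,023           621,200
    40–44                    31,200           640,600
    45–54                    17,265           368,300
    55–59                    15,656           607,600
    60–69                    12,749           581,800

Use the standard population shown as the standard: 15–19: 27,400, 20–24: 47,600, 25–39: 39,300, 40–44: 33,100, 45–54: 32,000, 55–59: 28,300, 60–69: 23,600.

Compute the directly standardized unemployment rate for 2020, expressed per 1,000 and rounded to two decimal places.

Age-specific rates per 1,000 for 2020: 139.576, 105.242, 69.258, 48.704, 46.878, 25.767, 21.913.
Standard total = 231,300; weights = 0.1185, 0.2058, 0.1699, 0.1431, 0.1383, 0.1224, 0.1020.
Standardized rate: 0.1185×139.576 + 0.2058×105.242 + 0.1699×69.258 + 0.1431×48.704 + 0.1383×46.878 + 0.1224×25.767 + 0.1020×21.913 = 68.8037 per 1,000.

68.80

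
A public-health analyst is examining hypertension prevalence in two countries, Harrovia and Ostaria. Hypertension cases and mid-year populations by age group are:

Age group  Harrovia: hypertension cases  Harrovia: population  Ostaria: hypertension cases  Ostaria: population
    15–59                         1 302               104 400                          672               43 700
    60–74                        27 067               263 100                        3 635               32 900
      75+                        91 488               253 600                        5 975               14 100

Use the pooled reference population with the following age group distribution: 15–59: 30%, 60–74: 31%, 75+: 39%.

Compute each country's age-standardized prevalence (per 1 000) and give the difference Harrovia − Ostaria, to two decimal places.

Age-specific rates per 1 000 for Harrovia: 12.471, 102.877, 360.757.
For Ostaria: 15.378, 110.486, 423.759.
Standard weights: 0.30, 0.31, 0.39.
Harrovia: 0.3000×12.471 + 0.3100×102.877 + 0.3900×360.757 = 176.3286 per 1 000.
Ostaria: 0.3000×15.378 + 0.3100×110.486 + 0.3900×423.759 = 204.1300 per 1 000.
Difference = 176.3286 − 204.1300 = -27.8014.

-27.80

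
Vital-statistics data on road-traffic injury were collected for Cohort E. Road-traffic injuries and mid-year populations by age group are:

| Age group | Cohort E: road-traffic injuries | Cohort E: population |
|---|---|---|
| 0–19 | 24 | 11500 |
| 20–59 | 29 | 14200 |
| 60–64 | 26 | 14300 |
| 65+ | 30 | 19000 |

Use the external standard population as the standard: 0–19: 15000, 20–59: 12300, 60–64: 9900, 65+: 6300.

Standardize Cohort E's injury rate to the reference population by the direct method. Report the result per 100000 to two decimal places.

193.96

Age-specific rates per 100000 for Cohort E: 208.70, 204.23, 181.82, 157.89.
Standard total = 43500; weights = 0.3448, 0.2828, 0.2276, 0.1448.
Standardized rate: 0.3448×208.70 + 0.2828×204.23 + 0.2276×181.82 + 0.1448×157.89 = 193.9573 per 100000.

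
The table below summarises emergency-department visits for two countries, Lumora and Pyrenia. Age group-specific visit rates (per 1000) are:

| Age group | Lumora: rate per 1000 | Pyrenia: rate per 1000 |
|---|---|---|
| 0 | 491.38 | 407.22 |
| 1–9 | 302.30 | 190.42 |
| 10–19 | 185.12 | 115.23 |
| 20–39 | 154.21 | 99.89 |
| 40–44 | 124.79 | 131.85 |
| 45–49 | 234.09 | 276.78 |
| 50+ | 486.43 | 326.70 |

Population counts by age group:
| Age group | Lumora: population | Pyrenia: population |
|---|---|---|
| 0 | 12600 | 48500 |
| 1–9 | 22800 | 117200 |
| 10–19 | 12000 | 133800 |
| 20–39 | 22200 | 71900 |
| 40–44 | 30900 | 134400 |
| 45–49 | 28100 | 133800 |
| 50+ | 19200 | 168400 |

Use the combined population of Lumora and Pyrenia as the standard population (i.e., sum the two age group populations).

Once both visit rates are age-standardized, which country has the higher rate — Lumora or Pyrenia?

Lumora

Combined standard total = 955800; weights = 0.0639, 0.1465, 0.1525, 0.0985, 0.1729, 0.1694, 0.1963.
Lumora: 0.0639×491.38 + 0.1465×302.30 + 0.1525×185.12 + 0.0985×154.21 + 0.1729×124.79 + 0.1694×234.09 + 0.1963×486.43 = 275.8194 per 1000.
Pyrenia: 0.0639×407.22 + 0.1465×190.42 + 0.1525×115.23 + 0.0985×99.89 + 0.1729×131.85 + 0.1694×276.78 + 0.1963×326.70 = 215.1439 per 1000.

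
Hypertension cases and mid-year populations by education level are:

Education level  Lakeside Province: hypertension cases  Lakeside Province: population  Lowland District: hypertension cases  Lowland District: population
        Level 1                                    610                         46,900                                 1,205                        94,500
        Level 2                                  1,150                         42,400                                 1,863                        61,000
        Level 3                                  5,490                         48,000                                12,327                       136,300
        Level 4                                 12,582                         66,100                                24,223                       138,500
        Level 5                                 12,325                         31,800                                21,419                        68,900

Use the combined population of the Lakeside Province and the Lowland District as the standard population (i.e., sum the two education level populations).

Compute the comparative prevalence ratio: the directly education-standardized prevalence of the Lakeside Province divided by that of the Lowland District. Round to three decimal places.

Education-specific rates per 1,000 for the Lakeside Province: 13.006, 27.123, 114.375, 190.348, 387.579.
For the Lowland District: 12.751, 30.541, 90.440, 174.895, 310.871.
Combined standard total = 734,400; weights = 0.1925, 0.1408, 0.2510, 0.2786, 0.1371.
The Lakeside Province: 0.1925×13.006 + 0.1408×27.123 + 0.2510×114.375 + 0.2786×190.348 + 0.1371×387.579 = 141.2000 per 1,000.
The Lowland District: 0.1925×12.751 + 0.1408×30.541 + 0.2510×90.440 + 0.2786×174.895 + 0.1371×310.871 = 120.8025 per 1,000.
Ratio = 141.2000 ÷ 120.8025 = 1.16885.

1.169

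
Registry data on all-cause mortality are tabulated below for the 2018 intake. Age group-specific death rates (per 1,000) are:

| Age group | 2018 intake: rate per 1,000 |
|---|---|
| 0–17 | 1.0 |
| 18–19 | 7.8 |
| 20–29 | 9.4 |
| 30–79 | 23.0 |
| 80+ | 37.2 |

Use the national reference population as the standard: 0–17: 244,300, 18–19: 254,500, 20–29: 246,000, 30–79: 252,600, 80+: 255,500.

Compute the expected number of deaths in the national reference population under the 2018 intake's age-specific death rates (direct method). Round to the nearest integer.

Expected deaths = Σ (standard pop × age-specific rate ÷ 1,000)
= 244,300×1.0/1,000 + 254,500×7.8/1,000 + 246,000×9.4/1,000 + 252,600×23.0/1,000 + 255,500×37.2/1,000
= 244.30 + 1985.10 + 2312.40 + 5809.80 + 9504.60 = 19856.20.

19856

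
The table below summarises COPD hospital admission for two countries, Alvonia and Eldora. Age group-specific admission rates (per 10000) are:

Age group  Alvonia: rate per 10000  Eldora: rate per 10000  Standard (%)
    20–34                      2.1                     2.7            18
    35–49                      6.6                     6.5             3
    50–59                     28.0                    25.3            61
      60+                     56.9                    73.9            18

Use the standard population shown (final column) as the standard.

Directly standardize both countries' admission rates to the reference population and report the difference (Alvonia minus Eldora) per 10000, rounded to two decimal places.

-1.52

Standard weights: 0.18, 0.03, 0.61, 0.18.
Alvonia: 0.1800×2.1 + 0.0300×6.6 + 0.6100×28.0 + 0.1800×56.9 = 27.8980 per 10000.
Eldora: 0.1800×2.7 + 0.0300×6.5 + 0.6100×25.3 + 0.1800×73.9 = 29.4160 per 10000.
Difference = 27.8980 − 29.4160 = -1.5180.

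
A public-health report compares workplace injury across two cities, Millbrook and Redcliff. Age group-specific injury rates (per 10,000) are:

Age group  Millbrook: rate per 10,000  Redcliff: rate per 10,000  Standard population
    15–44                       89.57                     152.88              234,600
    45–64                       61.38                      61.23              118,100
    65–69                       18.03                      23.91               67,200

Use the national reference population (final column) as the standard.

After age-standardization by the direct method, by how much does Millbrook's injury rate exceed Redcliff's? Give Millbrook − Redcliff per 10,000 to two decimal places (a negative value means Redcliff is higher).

Standard total = 419,900; weights = 0.5587, 0.2813, 0.1600.
Millbrook: 0.5587×89.57 + 0.2813×61.38 + 0.1600×18.03 = 70.1922 per 10,000.
Redcliff: 0.5587×152.88 + 0.2813×61.23 + 0.1600×23.91 = 106.4626 per 10,000.
Difference = 70.1922 − 106.4626 = -36.2704.

-36.27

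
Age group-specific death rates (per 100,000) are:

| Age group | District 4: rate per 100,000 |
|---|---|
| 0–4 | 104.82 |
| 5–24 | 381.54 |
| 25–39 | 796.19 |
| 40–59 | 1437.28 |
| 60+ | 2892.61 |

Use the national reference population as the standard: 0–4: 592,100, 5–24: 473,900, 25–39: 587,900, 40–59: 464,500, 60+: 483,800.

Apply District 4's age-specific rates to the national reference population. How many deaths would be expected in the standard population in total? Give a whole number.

27780

Expected deaths = Σ (standard pop × age-specific rate ÷ 100,000)
= 592,100×104.82/100,000 + 473,900×381.54/100,000 + 587,900×796.19/100,000 + 464,500×1437.28/100,000 + 483,800×2892.61/100,000
= 620.64 + 1808.12 + 4680.80 + 6676.17 + 13994.45 = 27780.17.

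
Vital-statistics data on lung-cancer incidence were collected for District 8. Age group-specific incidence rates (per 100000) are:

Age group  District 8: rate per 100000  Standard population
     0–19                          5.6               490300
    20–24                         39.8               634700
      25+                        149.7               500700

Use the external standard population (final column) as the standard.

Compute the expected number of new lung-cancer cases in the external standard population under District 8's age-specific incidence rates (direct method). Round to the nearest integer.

1030

Expected new lung-cancer cases = Σ (standard pop × age-specific rate ÷ 100000)
= 490300×5.6/100000 + 634700×39.8/100000 + 500700×149.7/100000
= 27.46 + 252.61 + 749.55 = 1029.62.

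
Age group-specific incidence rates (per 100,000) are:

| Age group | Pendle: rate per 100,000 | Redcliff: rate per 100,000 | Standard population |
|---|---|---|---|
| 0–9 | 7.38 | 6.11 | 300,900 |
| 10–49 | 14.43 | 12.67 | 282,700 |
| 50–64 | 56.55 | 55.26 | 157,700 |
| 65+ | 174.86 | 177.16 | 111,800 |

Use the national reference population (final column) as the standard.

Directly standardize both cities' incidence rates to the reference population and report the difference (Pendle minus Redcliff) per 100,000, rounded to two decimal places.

0.97

Standard total = 853,100; weights = 0.3527, 0.3314, 0.1849, 0.1311.
Pendle: 0.3527×7.38 + 0.3314×14.43 + 0.1849×56.55 + 0.1311×174.86 = 40.7541 per 100,000.
Redcliff: 0.3527×6.11 + 0.3314×12.67 + 0.1849×55.26 + 0.1311×177.16 = 39.7858 per 100,000.
Difference = 40.7541 − 39.7858 = 0.9682.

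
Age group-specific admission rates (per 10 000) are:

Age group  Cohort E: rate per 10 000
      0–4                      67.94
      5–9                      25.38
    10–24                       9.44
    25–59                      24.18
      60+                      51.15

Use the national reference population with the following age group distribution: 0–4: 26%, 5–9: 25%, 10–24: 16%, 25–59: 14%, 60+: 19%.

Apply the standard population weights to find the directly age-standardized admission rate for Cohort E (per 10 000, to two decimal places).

Standard weights: 0.26, 0.25, 0.16, 0.14, 0.19.
Standardized rate: 0.2600×67.94 + 0.2500×25.38 + 0.1600×9.44 + 0.1400×24.18 + 0.1900×51.15 = 38.6235 per 10 000.

38.62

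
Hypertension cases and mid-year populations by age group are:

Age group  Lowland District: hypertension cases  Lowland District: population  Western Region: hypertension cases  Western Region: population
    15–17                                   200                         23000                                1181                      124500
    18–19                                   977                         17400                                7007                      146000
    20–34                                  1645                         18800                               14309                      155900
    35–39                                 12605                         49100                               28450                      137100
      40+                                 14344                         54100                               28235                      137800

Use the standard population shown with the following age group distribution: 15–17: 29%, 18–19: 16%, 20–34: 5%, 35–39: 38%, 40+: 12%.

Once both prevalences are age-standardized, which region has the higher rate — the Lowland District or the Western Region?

Lowland District

Age-specific rates per 1000 for the Lowland District: 8.696, 56.149, 87.500, 256.721, 265.139.
For the Western Region: 9.486, 47.993, 91.783, 207.513, 204.898.
Standard weights: 0.29, 0.16, 0.05, 0.38, 0.12.
The Lowland District: 0.2900×8.696 + 0.1600×56.149 + 0.0500×87.500 + 0.3800×256.721 + 0.1200×265.139 = 145.2513 per 1000.
The Western Region: 0.2900×9.486 + 0.1600×47.993 + 0.0500×91.783 + 0.3800×207.513 + 0.1200×204.898 = 118.4616 per 1000.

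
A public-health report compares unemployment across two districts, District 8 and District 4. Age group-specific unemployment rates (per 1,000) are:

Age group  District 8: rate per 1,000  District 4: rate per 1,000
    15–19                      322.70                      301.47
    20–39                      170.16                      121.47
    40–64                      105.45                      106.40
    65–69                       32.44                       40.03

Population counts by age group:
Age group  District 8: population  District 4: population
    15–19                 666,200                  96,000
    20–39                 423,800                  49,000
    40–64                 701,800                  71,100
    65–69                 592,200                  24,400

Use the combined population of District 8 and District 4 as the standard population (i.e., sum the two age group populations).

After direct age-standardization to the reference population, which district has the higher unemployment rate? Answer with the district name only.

District 8

Combined standard total = 2,624,500; weights = 0.2904, 0.1801, 0.2945, 0.2349.
District 8: 0.2904×322.70 + 0.1801×170.16 + 0.2945×105.45 + 0.2349×32.44 = 163.0476 per 1,000.
District 4: 0.2904×301.47 + 0.1801×121.47 + 0.2945×106.40 + 0.2349×40.03 = 150.1736 per 1,000.
The crude rates (159.53 vs 180.60) would put District 4 higher, but that reflects its age composition; once standardized to a common age structure, District 8 has the higher underlying rate.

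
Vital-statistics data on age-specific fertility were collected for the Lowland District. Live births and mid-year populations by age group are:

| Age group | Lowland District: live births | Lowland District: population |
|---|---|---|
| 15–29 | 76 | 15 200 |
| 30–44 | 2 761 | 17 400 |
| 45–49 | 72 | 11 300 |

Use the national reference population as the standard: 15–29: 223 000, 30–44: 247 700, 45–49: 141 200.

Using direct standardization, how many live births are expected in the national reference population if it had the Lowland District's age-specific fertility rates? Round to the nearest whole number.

41319

Age-specific rates per 1 000 for the Lowland District: 5.000, 158.678, 6.372.
Expected live births = Σ (standard pop × age-specific rate ÷ 1 000)
= 223 000×5.000/1 000 + 247 700×158.678/1 000 + 141 200×6.372/1 000
= 1115.00 + 39304.58 + 899.68 = 41319.26.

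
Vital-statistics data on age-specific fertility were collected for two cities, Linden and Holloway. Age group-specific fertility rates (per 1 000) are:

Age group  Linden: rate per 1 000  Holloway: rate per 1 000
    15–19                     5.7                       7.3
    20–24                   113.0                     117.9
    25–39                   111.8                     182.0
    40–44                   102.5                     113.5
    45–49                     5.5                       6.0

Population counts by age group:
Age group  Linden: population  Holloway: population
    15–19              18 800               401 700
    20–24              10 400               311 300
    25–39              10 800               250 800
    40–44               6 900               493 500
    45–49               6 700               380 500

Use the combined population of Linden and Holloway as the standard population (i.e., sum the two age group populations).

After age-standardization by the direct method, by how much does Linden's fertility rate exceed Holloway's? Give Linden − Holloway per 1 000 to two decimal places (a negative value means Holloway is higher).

Combined standard total = 1 891 400; weights = 0.2223, 0.1701, 0.1383, 0.2646, 0.2047.
Linden: 0.2223×5.7 + 0.1701×113.0 + 0.1383×111.8 + 0.2646×102.5 + 0.2047×5.5 = 64.1939 per 1 000.
Holloway: 0.2223×7.3 + 0.1701×117.9 + 0.1383×182.0 + 0.2646×113.5 + 0.2047×6.0 = 78.1050 per 1 000.
Difference = 64.1939 − 78.1050 = -13.9111.

-13.91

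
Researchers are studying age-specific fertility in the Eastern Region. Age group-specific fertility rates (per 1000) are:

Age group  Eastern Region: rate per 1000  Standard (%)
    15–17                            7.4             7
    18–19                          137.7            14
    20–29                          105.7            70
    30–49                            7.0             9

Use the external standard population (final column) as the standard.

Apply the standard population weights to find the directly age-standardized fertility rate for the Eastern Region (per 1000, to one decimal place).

Standard weights: 0.07, 0.14, 0.70, 0.09.
Standardized rate: 0.0700×7.4 + 0.1400×137.7 + 0.7000×105.7 + 0.0900×7.0 = 94.4160 per 1000.

94.4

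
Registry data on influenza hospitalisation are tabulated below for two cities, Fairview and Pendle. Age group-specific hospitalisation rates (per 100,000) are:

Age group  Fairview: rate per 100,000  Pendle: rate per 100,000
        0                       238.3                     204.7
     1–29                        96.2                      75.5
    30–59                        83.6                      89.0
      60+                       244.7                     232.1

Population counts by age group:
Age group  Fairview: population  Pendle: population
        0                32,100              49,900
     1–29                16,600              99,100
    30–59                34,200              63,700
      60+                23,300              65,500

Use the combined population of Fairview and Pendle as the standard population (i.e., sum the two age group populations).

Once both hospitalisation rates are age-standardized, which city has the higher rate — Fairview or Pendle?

Fairview

Combined standard total = 384,400; weights = 0.2133, 0.3010, 0.2547, 0.2310.
Fairview: 0.2133×238.3 + 0.3010×96.2 + 0.2547×83.6 + 0.2310×244.7 = 157.6086 per 100,000.
Pendle: 0.2133×204.7 + 0.3010×75.5 + 0.2547×89.0 + 0.2310×232.1 = 142.6752 per 100,000.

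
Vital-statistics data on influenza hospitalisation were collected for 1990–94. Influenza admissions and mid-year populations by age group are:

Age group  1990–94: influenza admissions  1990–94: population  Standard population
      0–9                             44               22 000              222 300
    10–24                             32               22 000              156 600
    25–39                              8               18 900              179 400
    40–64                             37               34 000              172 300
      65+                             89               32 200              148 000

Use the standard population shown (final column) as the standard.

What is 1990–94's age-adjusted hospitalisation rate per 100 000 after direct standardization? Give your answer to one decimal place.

Age-specific rates per 100 000 for 1990–94: 200.00, 145.45, 42.33, 108.82, 276.40.
Standard total = 878 600; weights = 0.2530, 0.1782, 0.2042, 0.1961, 0.1684.
Standardized rate: 0.2530×200.00 + 0.1782×145.45 + 0.2042×42.33 + 0.1961×108.82 + 0.1684×276.40 = 153.0719 per 100 000.

153.1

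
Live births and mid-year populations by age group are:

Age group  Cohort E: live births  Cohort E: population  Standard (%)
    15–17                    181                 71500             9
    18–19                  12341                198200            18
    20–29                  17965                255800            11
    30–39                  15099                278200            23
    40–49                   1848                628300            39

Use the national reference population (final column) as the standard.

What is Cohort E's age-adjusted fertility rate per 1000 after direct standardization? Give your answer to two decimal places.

Age-specific rates per 1000 for Cohort E: 2.531, 62.265, 70.231, 54.274, 2.941.
Standard weights: 0.09, 0.18, 0.11, 0.23, 0.39.
Standardized rate: 0.0900×2.531 + 0.1800×62.265 + 0.1100×70.231 + 0.2300×54.274 + 0.3900×2.941 = 32.7911 per 1000.

32.79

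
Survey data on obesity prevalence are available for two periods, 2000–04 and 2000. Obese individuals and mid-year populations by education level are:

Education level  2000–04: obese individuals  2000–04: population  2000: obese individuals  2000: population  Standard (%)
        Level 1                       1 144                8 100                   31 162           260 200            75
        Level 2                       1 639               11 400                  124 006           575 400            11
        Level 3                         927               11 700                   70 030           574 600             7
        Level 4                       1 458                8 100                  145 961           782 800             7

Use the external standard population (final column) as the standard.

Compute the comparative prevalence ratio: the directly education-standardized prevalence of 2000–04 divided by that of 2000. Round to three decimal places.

Education-specific rates per 1 000 for 2000–04: 141.235, 143.772, 79.231, 180.000.
For 2000: 119.762, 215.513, 121.876, 186.460.
Standard weights: 0.75, 0.11, 0.07, 0.07.
2000–04: 0.7500×141.235 + 0.1100×143.772 + 0.0700×79.231 + 0.0700×180.000 = 139.8870 per 1 000.
2000: 0.7500×119.762 + 0.1100×215.513 + 0.0700×121.876 + 0.0700×186.460 = 135.1112 per 1 000.
Ratio = 139.8870 ÷ 135.1112 = 1.03535.

1.035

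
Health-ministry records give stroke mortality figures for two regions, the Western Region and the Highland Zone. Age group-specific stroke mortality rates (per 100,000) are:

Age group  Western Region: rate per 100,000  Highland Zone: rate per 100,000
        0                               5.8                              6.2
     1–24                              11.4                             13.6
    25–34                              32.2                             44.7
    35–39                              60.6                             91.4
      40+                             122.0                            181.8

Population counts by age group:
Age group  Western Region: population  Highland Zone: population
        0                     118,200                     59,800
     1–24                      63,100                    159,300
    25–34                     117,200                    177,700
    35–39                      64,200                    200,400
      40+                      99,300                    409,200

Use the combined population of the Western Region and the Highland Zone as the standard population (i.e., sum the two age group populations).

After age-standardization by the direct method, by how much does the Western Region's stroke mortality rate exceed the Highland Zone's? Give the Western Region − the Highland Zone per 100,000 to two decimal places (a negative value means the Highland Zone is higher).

-29.15

Combined standard total = 1,468,400; weights = 0.1212, 0.1515, 0.2008, 0.1802, 0.3463.
The Western Region: 0.1212×5.8 + 0.1515×11.4 + 0.2008×32.2 + 0.1802×60.6 + 0.3463×122.0 = 62.0644 per 100,000.
The Highland Zone: 0.1212×6.2 + 0.1515×13.6 + 0.2008×44.7 + 0.1802×91.4 + 0.3463×181.8 = 91.2149 per 100,000.
Difference = 62.0644 − 91.2149 = -29.1506.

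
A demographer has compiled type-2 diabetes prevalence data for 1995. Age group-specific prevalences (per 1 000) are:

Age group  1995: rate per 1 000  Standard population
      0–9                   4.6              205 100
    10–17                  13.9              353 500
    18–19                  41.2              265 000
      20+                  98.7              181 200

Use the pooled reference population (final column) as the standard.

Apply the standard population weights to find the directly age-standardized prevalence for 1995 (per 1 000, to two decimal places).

34.49

Standard total = 1 004 800; weights = 0.2041, 0.3518, 0.2637, 0.1803.
Standardized rate: 0.2041×4.6 + 0.3518×13.9 + 0.2637×41.2 + 0.1803×98.7 = 34.4940 per 1 000.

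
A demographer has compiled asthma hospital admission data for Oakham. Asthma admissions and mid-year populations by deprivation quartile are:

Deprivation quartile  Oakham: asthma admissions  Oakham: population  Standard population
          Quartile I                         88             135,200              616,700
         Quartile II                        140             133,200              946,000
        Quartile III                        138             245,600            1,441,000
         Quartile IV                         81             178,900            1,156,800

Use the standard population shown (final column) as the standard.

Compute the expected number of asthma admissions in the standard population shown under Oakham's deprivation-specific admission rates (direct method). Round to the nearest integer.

2729

Deprivation-specific rates per 10,000 for Oakham: 6.51, 10.51, 5.62, 4.53.
Expected asthma admissions = Σ (standard pop × deprivation-specific rate ÷ 10,000)
= 616,700×6.51/10,000 + 946,000×10.51/10,000 + 1,441,000×5.62/10,000 + 1,156,800×4.53/10,000
= 401.40 + 994.29 + 809.68 + 523.76 = 2729.14.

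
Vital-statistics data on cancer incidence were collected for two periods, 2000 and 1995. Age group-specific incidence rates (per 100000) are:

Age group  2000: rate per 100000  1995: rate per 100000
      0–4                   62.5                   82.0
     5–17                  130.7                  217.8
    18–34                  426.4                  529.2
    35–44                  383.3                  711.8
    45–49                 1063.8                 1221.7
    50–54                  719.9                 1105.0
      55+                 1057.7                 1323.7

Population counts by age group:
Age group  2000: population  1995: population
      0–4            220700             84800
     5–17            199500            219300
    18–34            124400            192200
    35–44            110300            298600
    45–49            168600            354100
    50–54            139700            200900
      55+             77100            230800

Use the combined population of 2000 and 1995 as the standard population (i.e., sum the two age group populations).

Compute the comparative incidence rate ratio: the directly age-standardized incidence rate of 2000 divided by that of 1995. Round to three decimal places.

Combined standard total = 2621000; weights = 0.1166, 0.1598, 0.1208, 0.1560, 0.1994, 0.1300, 0.1175.
2000: 0.1166×62.5 + 0.1598×130.7 + 0.1208×426.4 + 0.1560×383.3 + 0.1994×1063.8 + 0.1300×719.9 + 0.1175×1057.7 = 569.4287 per 100000.
1995: 0.1166×82.0 + 0.1598×217.8 + 0.1208×529.2 + 0.1560×711.8 + 0.1994×1221.7 + 0.1300×1105.0 + 0.1175×1323.7 = 762.0672 per 100000.
Ratio = 569.4287 ÷ 762.0672 = 0.74722.

0.747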